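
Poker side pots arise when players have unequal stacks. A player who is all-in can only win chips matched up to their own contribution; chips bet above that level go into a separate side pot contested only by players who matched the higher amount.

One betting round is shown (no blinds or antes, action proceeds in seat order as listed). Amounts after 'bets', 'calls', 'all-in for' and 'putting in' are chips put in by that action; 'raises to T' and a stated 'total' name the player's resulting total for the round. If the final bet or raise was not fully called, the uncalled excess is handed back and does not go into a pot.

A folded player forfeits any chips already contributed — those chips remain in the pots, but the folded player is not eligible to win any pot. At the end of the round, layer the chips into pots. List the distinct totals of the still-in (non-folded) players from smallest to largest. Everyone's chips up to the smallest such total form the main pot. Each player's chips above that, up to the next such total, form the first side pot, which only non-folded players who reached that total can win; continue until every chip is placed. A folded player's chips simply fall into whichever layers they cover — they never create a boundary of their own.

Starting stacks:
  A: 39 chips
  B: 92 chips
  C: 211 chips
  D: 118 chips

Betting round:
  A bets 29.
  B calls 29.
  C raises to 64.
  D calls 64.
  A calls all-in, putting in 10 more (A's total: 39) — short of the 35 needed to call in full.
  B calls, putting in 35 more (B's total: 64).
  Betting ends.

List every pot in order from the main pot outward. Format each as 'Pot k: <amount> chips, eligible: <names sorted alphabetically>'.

Contributions: A=39, B=64, C=64, D=64
Pot levels (distinct totals of non-folded players): 39, 64
Layer 1-39: 39 each from A, B, C, D = 39*4 = 156 chips; eligible A, B, C, D
Layer 40-64: 25 each from B, C, D = 25*3 = 75 chips; eligible B, C, D

Pot 1: 156 chips, eligible: A, B, C, D
Pot 2: 75 chips, eligible: B, C, D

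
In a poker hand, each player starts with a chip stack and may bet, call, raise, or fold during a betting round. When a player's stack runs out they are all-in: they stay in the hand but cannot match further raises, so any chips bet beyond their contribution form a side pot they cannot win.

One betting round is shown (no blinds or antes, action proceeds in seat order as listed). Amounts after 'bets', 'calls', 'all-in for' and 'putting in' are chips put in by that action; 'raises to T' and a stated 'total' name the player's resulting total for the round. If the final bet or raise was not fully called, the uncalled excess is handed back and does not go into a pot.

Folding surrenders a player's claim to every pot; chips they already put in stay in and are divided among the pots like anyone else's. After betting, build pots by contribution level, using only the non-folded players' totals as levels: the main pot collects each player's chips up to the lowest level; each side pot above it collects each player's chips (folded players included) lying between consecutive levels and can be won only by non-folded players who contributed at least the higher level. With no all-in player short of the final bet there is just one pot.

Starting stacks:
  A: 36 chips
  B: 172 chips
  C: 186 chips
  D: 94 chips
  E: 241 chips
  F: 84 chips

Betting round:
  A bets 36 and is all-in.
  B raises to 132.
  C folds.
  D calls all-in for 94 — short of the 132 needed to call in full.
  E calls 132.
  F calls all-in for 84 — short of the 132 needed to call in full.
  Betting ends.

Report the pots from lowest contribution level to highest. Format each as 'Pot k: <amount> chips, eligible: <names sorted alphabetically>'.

Contributions: A=36, B=132, D=94, E=132, F=84
Folded: C
Pot levels (distinct totals of non-folded players): 36, 84, 94, 132
Layer 1-36: 36 each from A, B, D, E, F = 36*5 = 180 chips; eligible A, B, D, E, F
Layer 37-84: 48 each from B, D, E, F = 48*4 = 192 chips; eligible B, D, E, F
Layer 85-94: 10 each from B, D, E = 10*3 = 30 chips; eligible B, D, E
Layer 95-132: 38 each from B, E = 38*2 = 76 chips; eligible B, E

Pot 1: 180 chips, eligible: A, B, D, E, F
Pot 2: 192 chips, eligible: B, D, E, F
Pot 3: 30 chips, eligible: B, D, E
Pot 4: 76 chips, eligible: B, E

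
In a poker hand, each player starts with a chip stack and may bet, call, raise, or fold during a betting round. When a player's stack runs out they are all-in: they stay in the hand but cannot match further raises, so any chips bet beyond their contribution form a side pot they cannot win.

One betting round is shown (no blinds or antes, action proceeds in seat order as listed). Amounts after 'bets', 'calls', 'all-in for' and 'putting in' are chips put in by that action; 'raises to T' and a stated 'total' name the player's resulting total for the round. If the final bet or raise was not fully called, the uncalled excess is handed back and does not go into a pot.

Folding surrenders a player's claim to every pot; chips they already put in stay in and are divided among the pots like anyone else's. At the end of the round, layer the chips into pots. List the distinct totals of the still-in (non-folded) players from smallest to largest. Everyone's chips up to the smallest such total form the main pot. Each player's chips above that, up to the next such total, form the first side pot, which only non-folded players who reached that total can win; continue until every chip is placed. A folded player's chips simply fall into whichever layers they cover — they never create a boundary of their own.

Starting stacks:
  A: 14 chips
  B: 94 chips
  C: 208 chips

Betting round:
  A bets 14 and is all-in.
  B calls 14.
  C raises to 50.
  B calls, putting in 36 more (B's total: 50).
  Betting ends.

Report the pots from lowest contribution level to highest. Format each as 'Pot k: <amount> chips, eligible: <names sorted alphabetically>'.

Pot 1: 42 chips, eligible: A, B, C
Pot 2: 72 chips, eligible: B, C

Derivation:
Contributions: A=14, B=50, C=50
Pot levels (distinct totals of non-folded players): 14, 50
Layer 1-14: 14 each from A, B, C = 14*3 = 42 chips; eligible A, B, C
Layer 15-50: 36 each from B, C = 36*2 = 72 chips; eligible B, C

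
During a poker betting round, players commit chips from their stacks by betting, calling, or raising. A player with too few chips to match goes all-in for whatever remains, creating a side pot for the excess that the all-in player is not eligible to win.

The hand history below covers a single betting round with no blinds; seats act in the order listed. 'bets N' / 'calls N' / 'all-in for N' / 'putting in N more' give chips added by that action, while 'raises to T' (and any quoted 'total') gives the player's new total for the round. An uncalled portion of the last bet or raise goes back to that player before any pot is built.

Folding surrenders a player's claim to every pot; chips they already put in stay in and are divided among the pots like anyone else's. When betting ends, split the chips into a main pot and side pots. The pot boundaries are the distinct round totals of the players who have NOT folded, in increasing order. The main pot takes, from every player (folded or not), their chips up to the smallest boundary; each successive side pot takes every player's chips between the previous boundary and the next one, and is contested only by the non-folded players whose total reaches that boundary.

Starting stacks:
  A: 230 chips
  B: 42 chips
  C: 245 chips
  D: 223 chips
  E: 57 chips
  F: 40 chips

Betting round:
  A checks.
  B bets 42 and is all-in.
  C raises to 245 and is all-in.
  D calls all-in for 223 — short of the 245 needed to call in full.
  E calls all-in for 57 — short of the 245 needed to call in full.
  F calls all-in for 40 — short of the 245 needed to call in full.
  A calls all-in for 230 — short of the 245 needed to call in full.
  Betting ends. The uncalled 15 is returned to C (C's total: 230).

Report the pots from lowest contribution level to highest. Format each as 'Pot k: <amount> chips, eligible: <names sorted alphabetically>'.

Pot 1: 240 chips, eligible: A, B, C, D, E, F
Pot 2: 10 chips, eligible: A, B, C, D, E
Pot 3: 60 chips, eligible: A, C, D, E
Pot 4: 498 chips, eligible: A, C, D
Pot 5: 14 chips, eligible: A, C

Derivation:
Contributions (after 15 returned to C): A=230, B=42, C=230, D=223, E=57, F=40
Pot levels (distinct totals of non-folded players): 40, 42, 57, 223, 230
Layer 1-40: 40 each from A, B, C, D, E, F = 40*6 = 240 chips; eligible A, B, C, D, E, F
Layer 41-42: 2 each from A, B, C, D, E = 2*5 = 10 chips; eligible A, B, C, D, E
Layer 43-57: 15 each from A, C, D, E = 15*4 = 60 chips; eligible A, C, D, E
Layer 58-223: 166 each from A, C, D = 166*3 = 498 chips; eligible A, C, D
Layer 224-230: 7 each from A, C = 7*2 = 14 chips; eligible A, C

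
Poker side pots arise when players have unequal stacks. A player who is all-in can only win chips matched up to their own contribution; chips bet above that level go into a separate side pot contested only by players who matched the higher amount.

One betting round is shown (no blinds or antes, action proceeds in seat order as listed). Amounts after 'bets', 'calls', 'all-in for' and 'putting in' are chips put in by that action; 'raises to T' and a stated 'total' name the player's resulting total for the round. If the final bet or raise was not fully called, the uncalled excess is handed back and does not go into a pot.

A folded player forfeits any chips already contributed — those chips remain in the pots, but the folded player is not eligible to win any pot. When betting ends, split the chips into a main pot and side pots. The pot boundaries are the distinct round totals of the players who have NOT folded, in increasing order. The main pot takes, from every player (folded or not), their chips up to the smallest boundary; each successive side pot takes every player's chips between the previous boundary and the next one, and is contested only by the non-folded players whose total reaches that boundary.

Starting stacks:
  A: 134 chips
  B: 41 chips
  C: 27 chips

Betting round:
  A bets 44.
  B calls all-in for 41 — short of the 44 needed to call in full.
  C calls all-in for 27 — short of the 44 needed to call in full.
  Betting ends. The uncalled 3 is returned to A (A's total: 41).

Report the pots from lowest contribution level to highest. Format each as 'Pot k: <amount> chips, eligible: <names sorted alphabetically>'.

Pot 1: 81 chips, eligible: A, B, C
Pot 2: 28 chips, eligible: A, B

Derivation:
Contributions (after 3 returned to A): A=41, B=41, C=27
Pot levels (distinct totals of non-folded players): 27, 41
Layer 1-27: 27 each from A, B, C = 27*3 = 81 chips; eligible A, B, C
Layer 28-41: 14 each from A, B = 14*2 = 28 chips; eligible A, B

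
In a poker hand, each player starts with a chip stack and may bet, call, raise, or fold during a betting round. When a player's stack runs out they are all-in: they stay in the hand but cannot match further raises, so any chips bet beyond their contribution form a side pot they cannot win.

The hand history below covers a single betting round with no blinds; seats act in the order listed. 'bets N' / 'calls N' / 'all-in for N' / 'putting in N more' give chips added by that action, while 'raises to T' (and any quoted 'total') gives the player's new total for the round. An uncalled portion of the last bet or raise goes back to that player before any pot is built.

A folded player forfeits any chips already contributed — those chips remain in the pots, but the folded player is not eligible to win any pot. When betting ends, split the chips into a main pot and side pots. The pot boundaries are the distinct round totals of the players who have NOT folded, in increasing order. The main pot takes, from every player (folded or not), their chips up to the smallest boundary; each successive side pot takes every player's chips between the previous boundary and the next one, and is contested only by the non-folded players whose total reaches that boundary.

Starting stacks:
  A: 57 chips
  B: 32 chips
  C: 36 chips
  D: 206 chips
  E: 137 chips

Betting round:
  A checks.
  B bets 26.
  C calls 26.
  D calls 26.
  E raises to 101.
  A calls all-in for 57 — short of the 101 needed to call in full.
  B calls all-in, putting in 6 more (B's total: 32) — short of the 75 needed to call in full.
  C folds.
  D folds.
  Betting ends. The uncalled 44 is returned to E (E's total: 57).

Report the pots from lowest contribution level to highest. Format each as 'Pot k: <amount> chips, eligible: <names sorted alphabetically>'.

Pot 1: 148 chips, eligible: A, B, E
Pot 2: 50 chips, eligible: A, E

Derivation:
Contributions (after 44 returned to E): A=57, B=32, C=26, D=26, E=57
Folded: C, D
Pot levels (distinct totals of non-folded players): 32, 57
Layer 1-32: A 32 + B 32 + C 26 + D 26 + E 32 = 148 chips; eligible A, B, E
Layer 33-57: 25 each from A, E = 25*2 = 50 chips; eligible A, E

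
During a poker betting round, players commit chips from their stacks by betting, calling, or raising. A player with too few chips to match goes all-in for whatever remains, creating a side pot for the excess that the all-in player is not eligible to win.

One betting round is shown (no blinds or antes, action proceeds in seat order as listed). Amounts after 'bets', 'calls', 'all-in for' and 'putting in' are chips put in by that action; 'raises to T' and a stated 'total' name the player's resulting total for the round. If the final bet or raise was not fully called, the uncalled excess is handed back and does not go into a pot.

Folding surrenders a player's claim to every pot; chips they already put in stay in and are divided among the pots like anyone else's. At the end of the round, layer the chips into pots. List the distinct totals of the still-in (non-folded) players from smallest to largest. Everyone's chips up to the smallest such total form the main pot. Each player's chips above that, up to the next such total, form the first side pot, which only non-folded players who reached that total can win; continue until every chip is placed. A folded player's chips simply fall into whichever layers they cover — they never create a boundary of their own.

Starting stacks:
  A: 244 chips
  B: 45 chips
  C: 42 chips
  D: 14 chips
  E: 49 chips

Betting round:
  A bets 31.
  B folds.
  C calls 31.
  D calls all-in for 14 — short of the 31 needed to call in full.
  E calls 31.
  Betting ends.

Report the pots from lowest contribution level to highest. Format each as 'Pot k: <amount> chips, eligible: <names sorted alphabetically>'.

Contributions: A=31, C=31, D=14, E=31
Folded: B
Pot levels (distinct totals of non-folded players): 14, 31
Layer 1-14: 14 each from A, C, D, E = 14*4 = 56 chips; eligible A, C, D, E
Layer 15-31: 17 each from A, C, E = 17*3 = 51 chips; eligible A, C, E

Pot 1: 56 chips, eligible: A, C, D, E
Pot 2: 51 chips, eligible: A, C, E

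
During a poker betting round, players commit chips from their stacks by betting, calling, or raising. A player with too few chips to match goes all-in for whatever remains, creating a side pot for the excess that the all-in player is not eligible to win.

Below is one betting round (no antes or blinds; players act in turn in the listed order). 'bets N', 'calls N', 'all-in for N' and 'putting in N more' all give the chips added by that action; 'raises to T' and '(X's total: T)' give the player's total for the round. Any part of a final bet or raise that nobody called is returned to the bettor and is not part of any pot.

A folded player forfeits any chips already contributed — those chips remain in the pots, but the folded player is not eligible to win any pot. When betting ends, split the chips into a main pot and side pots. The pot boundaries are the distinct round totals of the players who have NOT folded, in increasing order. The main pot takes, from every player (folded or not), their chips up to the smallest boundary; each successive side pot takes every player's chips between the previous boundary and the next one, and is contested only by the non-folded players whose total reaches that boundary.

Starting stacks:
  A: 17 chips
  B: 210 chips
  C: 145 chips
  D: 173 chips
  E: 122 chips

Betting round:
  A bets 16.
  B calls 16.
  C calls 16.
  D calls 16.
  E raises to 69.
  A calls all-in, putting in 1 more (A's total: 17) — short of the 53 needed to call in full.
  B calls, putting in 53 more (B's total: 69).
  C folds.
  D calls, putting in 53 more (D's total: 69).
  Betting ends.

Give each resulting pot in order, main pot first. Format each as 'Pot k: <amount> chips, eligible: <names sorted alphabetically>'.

Contributions: A=17, B=69, C=16, D=69, E=69
Folded: C
Pot levels (distinct totals of non-folded players): 17, 69
Layer 1-17: A 17 + B 17 + C 16 + D 17 + E 17 = 84 chips; eligible A, B, D, E
Layer 18-69: 52 each from B, D, E = 52*3 = 156 chips; eligible B, D, E

Pot 1: 84 chips, eligible: A, B, D, E
Pot 2: 156 chips, eligible: B, D, E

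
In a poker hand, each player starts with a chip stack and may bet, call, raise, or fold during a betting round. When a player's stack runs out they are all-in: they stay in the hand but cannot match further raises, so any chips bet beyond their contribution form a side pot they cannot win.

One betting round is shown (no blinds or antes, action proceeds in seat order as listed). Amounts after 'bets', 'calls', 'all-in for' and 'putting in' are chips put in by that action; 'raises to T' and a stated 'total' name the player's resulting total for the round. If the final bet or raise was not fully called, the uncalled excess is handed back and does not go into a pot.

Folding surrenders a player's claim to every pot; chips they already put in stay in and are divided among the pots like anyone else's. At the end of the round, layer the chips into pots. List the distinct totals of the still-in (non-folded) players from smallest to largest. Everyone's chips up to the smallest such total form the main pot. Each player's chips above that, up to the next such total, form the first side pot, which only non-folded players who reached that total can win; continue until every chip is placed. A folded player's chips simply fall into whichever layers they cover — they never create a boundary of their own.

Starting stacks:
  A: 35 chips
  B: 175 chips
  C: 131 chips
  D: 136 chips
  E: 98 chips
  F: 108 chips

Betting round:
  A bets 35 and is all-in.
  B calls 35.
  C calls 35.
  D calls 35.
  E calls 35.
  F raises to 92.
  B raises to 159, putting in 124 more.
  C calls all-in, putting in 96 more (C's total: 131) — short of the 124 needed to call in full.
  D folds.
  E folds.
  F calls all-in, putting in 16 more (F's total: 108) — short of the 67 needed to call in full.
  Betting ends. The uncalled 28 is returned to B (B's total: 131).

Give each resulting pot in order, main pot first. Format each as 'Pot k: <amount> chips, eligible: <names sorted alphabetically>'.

Pot 1: 210 chips, eligible: A, B, C, F
Pot 2: 219 chips, eligible: B, C, F
Pot 3: 46 chips, eligible: B, C

Derivation:
Contributions (after 28 returned to B): A=35, B=131, C=131, D=35, E=35, F=108
Folded: D, E
Pot levels (distinct totals of non-folded players): 35, 108, 131
Layer 1-35: 35 each from A, B, C, D, E, F = 35*6 = 210 chips; eligible A, B, C, F
Layer 36-108: 73 each from B, C, F = 73*3 = 219 chips; eligible B, C, F
Layer 109-131: 23 each from B, C = 23*2 = 46 chips; eligible B, C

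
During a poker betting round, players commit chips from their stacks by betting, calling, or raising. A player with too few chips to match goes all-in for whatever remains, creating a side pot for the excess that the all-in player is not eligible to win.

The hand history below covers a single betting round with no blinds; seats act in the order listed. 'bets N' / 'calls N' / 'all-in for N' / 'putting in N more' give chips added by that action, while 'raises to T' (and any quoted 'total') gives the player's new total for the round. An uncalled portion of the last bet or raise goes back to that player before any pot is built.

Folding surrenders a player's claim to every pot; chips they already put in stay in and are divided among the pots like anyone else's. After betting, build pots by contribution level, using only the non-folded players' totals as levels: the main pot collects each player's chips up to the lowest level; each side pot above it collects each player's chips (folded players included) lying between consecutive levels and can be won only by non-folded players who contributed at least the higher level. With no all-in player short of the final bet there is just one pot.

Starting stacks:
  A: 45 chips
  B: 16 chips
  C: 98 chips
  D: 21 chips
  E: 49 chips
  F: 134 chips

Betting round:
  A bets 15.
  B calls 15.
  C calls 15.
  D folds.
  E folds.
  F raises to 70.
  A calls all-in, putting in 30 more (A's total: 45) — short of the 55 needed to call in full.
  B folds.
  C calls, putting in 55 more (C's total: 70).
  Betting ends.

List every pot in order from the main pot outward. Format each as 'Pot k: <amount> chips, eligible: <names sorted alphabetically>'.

Contributions: A=45, B=15, C=70, F=70
Folded: B, D, E
Pot levels (distinct totals of non-folded players): 45, 70
Layer 1-45: A 45 + B 15 + C 45 + F 45 = 150 chips; eligible A, C, F
Layer 46-70: 25 each from C, F = 25*2 = 50 chips; eligible C, F

Pot 1: 150 chips, eligible: A, C, F
Pot 2: 50 chips, eligible: C, F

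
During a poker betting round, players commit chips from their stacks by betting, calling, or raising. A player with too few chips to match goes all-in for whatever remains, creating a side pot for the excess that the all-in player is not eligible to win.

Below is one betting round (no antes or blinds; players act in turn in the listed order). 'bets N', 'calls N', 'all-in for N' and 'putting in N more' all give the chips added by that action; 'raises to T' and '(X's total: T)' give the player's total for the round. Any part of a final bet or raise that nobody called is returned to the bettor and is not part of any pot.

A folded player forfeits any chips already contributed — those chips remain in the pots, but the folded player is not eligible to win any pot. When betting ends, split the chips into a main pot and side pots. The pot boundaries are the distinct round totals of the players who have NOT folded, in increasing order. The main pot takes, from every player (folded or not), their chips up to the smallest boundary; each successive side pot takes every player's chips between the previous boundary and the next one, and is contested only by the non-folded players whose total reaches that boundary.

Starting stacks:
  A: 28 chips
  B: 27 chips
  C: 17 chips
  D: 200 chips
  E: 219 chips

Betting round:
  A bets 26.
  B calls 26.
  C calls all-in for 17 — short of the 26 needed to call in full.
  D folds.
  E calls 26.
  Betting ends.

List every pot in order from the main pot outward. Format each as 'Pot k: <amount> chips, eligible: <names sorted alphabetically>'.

Contributions: A=26, B=26, C=17, E=26
Folded: D
Pot levels (distinct totals of non-folded players): 17, 26
Layer 1-17: 17 each from A, B, C, E = 17*4 = 68 chips; eligible A, B, C, E
Layer 18-26: 9 each from A, B, E = 9*3 = 27 chips; eligible A, B, E

Pot 1: 68 chips, eligible: A, B, C, E
Pot 2: 27 chips, eligible: A, B, E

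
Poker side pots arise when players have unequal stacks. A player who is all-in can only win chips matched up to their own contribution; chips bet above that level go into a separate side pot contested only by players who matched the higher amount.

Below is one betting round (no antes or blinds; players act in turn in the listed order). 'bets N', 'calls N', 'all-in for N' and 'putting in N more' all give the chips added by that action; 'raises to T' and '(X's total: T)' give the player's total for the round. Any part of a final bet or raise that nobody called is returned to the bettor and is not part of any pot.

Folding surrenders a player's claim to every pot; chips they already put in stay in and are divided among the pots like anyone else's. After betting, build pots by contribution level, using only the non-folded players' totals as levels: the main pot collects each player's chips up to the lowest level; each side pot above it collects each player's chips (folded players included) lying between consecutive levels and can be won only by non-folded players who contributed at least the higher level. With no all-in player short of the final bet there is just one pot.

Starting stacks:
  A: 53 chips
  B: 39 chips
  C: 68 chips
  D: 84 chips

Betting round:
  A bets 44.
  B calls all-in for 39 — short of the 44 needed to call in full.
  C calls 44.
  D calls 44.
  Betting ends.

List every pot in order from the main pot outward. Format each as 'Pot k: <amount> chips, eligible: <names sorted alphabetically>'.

Pot 1: 156 chips, eligible: A, B, C, D
Pot 2: 15 chips, eligible: A, C, D

Derivation:
Contributions: A=44, B=39, C=44, D=44
Pot levels (distinct totals of non-folded players): 39, 44
Layer 1-39: 39 each from A, B, C, D = 39*4 = 156 chips; eligible A, B, C, D
Layer 40-44: 5 each from A, C, D = 5*3 = 15 chips; eligible A, C, D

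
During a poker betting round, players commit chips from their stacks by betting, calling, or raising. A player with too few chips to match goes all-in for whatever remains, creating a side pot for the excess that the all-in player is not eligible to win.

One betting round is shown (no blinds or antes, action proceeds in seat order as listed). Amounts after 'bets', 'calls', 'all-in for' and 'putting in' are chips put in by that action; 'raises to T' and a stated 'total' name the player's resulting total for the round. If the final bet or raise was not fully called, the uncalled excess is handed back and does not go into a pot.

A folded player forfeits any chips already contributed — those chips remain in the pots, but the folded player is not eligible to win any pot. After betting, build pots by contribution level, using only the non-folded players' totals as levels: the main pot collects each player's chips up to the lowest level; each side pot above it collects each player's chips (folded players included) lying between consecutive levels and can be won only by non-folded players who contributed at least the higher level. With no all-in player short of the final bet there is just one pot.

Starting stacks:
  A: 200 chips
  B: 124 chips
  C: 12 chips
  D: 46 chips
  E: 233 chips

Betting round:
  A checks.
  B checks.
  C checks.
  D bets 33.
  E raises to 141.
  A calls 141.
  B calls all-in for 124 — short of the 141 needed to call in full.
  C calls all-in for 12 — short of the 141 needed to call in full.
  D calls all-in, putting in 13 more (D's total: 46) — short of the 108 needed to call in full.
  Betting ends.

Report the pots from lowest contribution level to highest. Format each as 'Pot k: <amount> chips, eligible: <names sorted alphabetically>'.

Contributions: A=141, B=124, C=12, D=46, E=141
Pot levels (distinct totals of non-folded players): 12, 46, 124, 141
Layer 1-12: 12 each from A, B, C, D, E = 12*5 = 60 chips; eligible A, B, C, D, E
Layer 13-46: 34 each from A, B, D, E = 34*4 = 136 chips; eligible A, B, D, E
Layer 47-124: 78 each from A, B, E = 78*3 = 234 chips; eligible A, B, E
Layer 125-141: 17 each from A, E = 17*2 = 34 chips; eligible A, E

Pot 1: 60 chips, eligible: A, B, C, D, E
Pot 2: 136 chips, eligible: A, B, D, E
Pot 3: 234 chips, eligible: A, B, E
Pot 4: 34 chips, eligible: A, E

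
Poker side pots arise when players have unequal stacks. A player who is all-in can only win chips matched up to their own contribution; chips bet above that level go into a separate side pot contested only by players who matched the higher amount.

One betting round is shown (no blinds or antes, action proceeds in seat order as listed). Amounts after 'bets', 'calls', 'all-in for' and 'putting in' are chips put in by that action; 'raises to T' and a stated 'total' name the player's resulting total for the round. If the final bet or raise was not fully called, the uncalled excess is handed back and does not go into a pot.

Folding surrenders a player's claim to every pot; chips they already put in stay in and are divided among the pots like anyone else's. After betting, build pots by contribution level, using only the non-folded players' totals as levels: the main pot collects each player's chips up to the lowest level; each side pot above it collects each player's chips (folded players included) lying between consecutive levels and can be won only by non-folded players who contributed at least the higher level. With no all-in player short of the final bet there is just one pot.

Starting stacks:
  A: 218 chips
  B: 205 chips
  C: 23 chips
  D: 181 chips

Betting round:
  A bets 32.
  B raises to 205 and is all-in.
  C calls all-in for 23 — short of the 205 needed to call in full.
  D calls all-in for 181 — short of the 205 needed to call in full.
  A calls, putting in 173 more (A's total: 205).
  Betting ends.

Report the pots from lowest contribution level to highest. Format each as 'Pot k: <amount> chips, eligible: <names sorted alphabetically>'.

Pot 1: 92 chips, eligible: A, B, C, D
Pot 2: 474 chips, eligible: A, B, D
Pot 3: 48 chips, eligible: A, B

Derivation:
Contributions: A=205, B=205, C=23, D=181
Pot levels (distinct totals of non-folded players): 23, 181, 205
Layer 1-23: 23 each from A, B, C, D = 23*4 = 92 chips; eligible A, B, C, D
Layer 24-181: 158 each from A, B, D = 158*3 = 474 chips; eligible A, B, D
Layer 182-205: 24 each from A, B = 24*2 = 48 chips; eligible A, B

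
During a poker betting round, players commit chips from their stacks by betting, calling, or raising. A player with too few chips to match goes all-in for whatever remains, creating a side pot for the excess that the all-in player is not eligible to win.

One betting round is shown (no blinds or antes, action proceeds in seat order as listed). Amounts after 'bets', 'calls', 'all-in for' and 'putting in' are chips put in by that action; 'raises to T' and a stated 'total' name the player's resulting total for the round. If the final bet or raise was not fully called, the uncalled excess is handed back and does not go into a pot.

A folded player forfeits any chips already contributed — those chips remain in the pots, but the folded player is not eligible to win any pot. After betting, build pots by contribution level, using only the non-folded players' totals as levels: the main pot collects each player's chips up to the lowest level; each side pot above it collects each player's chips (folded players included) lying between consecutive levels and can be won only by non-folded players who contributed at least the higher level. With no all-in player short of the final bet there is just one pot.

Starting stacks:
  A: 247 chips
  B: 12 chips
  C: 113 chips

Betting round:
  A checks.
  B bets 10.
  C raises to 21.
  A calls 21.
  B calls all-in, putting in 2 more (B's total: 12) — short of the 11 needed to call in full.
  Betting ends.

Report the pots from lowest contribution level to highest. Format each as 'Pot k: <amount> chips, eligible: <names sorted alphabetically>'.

Pot 1: 36 chips, eligible: A, B, C
Pot 2: 18 chips, eligible: A, C

Derivation:
Contributions: A=21, B=12, C=21
Pot levels (distinct totals of non-folded players): 12, 21
Layer 1-12: 12 each from A, B, C = 12*3 = 36 chips; eligible A, B, C
Layer 13-21: 9 each from A, C = 9*2 = 18 chips; eligible A, C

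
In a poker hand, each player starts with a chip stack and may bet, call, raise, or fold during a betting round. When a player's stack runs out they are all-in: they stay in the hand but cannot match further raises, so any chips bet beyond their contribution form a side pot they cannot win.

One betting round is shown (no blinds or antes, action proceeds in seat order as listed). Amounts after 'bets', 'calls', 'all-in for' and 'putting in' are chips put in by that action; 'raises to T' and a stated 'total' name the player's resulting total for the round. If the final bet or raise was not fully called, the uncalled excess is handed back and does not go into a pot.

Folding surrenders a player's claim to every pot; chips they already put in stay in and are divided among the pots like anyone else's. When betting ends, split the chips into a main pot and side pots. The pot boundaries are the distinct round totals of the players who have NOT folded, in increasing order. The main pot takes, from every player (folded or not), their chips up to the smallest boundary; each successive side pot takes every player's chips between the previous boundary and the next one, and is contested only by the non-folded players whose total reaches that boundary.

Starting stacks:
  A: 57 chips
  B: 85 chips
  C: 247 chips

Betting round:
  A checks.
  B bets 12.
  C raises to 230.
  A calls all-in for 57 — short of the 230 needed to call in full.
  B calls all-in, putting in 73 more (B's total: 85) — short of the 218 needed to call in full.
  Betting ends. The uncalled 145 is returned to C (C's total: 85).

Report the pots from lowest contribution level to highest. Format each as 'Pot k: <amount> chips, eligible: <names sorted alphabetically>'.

Contributions (after 145 returned to C): A=57, B=85, C=85
Pot levels (distinct totals of non-folded players): 57, 85
Layer 1-57: 57 each from A, B, C = 57*3 = 171 chips; eligible A, B, C
Layer 58-85: 28 each from B, C = 28*2 = 56 chips; eligible B, C

Pot 1: 171 chips, eligible: A, B, C
Pot 2: 56 chips, eligible: B, C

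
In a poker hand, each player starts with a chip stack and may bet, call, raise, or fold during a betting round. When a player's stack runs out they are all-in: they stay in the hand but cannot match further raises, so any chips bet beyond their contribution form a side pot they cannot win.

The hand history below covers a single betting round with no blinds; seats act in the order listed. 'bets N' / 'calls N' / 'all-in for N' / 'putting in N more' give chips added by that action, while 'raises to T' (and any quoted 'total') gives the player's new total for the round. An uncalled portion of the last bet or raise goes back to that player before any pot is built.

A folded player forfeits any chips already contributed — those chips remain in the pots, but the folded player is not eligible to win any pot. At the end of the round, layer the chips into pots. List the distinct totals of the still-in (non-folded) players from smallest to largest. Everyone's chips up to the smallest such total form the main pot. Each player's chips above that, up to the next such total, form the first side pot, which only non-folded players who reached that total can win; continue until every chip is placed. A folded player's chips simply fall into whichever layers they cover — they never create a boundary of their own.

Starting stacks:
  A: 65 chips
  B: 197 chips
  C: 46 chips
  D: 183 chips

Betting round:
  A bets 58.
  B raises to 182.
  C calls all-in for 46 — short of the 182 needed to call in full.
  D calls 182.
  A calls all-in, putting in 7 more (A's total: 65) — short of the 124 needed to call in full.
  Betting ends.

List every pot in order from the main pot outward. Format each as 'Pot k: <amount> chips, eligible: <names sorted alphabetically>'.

Contributions: A=65, B=182, C=46, D=182
Pot levels (distinct totals of non-folded players): 46, 65, 182
Layer 1-46: 46 each from A, B, C, D = 46*4 = 184 chips; eligible A, B, C, D
Layer 47-65: 19 each from A, B, D = 19*3 = 57 chips; eligible A, B, D
Layer 66-182: 117 each from B, D = 117*2 = 234 chips; eligible B, D

Pot 1: 184 chips, eligible: A, B, C, D
Pot 2: 57 chips, eligible: A, B, D
Pot 3: 234 chips, eligible: B, D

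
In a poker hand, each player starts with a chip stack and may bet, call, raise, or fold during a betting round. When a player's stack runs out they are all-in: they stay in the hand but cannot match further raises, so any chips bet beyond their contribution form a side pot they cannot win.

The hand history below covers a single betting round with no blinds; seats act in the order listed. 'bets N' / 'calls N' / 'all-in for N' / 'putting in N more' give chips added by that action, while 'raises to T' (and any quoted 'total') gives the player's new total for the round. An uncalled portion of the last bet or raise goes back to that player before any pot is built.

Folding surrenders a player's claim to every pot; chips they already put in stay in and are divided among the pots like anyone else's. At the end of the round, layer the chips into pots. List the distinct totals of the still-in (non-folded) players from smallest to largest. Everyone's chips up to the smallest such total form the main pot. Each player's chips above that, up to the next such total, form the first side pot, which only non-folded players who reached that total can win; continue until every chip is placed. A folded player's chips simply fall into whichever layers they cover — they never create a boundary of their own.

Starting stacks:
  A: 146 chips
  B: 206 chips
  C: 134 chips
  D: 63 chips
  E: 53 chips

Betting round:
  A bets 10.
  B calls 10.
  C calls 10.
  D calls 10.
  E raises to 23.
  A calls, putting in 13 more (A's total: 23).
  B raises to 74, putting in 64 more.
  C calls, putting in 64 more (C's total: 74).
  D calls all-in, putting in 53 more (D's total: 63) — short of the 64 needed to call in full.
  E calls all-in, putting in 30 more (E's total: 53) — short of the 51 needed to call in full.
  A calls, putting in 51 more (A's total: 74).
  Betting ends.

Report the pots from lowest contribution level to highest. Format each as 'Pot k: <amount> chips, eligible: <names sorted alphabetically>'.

Pot 1: 265 chips, eligible: A, B, C, D, E
Pot 2: 40 chips, eligible: A, B, C, D
Pot 3: 33 chips, eligible: A, B, C

Derivation:
Contributions: A=74, B=74, C=74, D=63, E=53
Pot levels (distinct totals of non-folded players): 53, 63, 74
Layer 1-53: 53 each from A, B, C, D, E = 53*5 = 265 chips; eligible A, B, C, D, E
Layer 54-63: 10 each from A, B, C, D = 10*4 = 40 chips; eligible A, B, C, D
Layer 64-74: 11 each from A, B, C = 11*3 = 33 chips; eligible A, B, C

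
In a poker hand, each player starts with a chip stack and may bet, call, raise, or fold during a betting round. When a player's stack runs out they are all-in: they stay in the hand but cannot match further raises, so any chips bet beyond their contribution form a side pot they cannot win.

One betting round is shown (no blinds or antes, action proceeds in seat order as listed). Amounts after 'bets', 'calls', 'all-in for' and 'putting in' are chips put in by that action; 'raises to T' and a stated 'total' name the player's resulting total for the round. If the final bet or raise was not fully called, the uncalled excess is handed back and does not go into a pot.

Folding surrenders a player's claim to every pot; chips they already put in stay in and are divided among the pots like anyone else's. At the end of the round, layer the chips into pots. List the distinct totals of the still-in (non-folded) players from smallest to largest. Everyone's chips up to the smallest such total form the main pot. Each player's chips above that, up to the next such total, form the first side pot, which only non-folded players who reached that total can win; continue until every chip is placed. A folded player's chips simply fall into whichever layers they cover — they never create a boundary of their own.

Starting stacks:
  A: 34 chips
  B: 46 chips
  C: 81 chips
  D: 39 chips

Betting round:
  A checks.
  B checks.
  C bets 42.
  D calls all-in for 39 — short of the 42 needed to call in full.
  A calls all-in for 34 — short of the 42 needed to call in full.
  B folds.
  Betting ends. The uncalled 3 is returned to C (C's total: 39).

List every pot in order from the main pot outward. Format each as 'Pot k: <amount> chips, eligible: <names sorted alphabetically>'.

Contributions (after 3 returned to C): A=34, C=39, D=39
Folded: B
Pot levels (distinct totals of non-folded players): 34, 39
Layer 1-34: 34 each from A, C, D = 34*3 = 102 chips; eligible A, C, D
Layer 35-39: 5 each from C, D = 5*2 = 10 chips; eligible C, D

Pot 1: 102 chips, eligible: A, C, D
Pot 2: 10 chips, eligible: C, D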